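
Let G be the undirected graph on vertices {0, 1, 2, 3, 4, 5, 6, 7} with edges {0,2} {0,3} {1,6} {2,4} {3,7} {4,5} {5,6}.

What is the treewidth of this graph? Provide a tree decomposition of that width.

Treewidth 1.
One such decomposition:
Bags: B1 = {3, 7}  B2 = {0, 3}  B3 = {0, 2}  B4 = {2, 4}  B5 = {4, 5}  B6 = {5, 6}  B7 = {1, 6}
Tree: B1–B2, B2–B3, B3–B4, B4–B5, B5–B6, B6–B7

Every bag has size at most 2, so the width is 2 − 1 = 1 and tw(G) ≤ 1. Any graph with an edge has treewidth ≥ 1, and G has the edge 7–3. The upper and lower bounds meet at 1, so that is the treewidth.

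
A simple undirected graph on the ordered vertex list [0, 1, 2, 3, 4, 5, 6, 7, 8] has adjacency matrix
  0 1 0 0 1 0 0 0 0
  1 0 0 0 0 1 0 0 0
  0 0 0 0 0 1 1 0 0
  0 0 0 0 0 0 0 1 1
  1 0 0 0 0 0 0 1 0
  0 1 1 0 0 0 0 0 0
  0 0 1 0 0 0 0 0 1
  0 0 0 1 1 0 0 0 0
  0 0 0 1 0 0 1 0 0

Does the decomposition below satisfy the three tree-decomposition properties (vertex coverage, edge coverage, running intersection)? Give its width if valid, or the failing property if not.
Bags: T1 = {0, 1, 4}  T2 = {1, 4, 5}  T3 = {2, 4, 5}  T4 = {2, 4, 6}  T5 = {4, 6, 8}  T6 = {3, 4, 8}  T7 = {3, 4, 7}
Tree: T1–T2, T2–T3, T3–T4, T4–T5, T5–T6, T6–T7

Checking the three conditions: (i) the bags cover all of {0, 1, 2, 3, 4, 5, 6, 7, 8}; (ii) for each edge, some bag contains both endpoints; (iii) the bags containing any fixed vertex form a subtree. All hold, so the decomposition is valid with width 3 − 1 = 2.

Yes; width 2.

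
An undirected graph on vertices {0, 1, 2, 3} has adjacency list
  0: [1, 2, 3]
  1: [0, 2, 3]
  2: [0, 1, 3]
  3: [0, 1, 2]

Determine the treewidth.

3

A width-3 tree decomposition is:
Bags: B1 = {0, 1, 2, 3}
Tree: (single bag)
With just one bag of size 4, the width is 4 − 1 = 3, so tw(G) ≤ 3. Conversely, {0, 1, 2, 3} is a clique of size 4, and the vertices of any clique must share a bag in every tree decomposition; so some bag has ≥ 4 vertices and tw(G) ≥ 3. Combining the bounds, tw(G) = 3.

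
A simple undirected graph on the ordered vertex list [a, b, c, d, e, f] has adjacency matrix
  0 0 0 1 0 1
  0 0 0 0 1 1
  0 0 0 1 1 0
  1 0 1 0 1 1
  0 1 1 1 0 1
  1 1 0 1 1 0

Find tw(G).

A width-2 tree decomposition is:
Bags: B1 = {d, e, f}  B2 = {b, e, f}  B3 = {c, d, e}  B4 = {a, d, f}
Tree: B1–B2, B1–B3, B1–B4
Every bag has size at most 3, so the width is 3 − 1 = 2 and tw(G) ≤ 2. Conversely, {c, d, e} is a clique of size 3, and the vertices of any clique must share a bag in every tree decomposition; so some bag has ≥ 3 vertices and tw(G) ≥ 2. The upper and lower bounds meet at 2, so that is the treewidth.

2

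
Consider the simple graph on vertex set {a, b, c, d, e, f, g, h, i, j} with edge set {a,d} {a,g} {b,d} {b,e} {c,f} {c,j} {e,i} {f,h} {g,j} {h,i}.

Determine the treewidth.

2

A width-2 tree decomposition is:
Bags: B1 = {c, f, h}  B2 = {c, h, i}  B3 = {c, e, i}  B4 = {b, c, e}  B5 = {b, c, d}  B6 = {a, c, d}  B7 = {a, c, g}  B8 = {c, g, j}
Tree: B1–B2, B2–B3, B3–B4, B4–B5, B5–B6, B6–B7, B7–B8
Every bag has size at most 3, so the width is 3 − 1 = 2 and tw(G) ≤ 2. For the lower bound, G contains the cycle c–f–h–i–e–b–d–a–g–j–c, so G is not a forest; only forests have treewidth ≤ 1, hence tw(G) ≥ 2. Therefore the treewidth is 2.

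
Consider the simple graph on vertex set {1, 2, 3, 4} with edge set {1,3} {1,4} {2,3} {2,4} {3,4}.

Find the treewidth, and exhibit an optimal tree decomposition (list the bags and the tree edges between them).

Treewidth 2.
Bags: B1 = {1, 3, 4}  B2 = {2, 3, 4}
Tree: B1–B2

The largest bag has 3 vertices, giving width 2; this decomposition certifies tw(G) ≤ 2. On the other hand G contains the 3-clique {1, 3, 4}. A clique must lie in a single bag of any decomposition, so no decomposition can have width below 2. Combining the bounds, tw(G) = 2.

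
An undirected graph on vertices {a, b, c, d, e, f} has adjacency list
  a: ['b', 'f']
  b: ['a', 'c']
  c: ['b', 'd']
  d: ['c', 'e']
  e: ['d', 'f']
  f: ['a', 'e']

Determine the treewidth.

A width-2 tree decomposition is:
Bags: B1 = {d, e, f}  B2 = {a, d, f}  B3 = {a, b, d}  B4 = {b, c, d}
Tree: B1–B2, B2–B3, B3–B4
The largest bag has 3 vertices, giving width 2; this decomposition certifies tw(G) ≤ 2. The edges d–e–f–a–b–c–d form a cycle, so G is not a tree and its treewidth is at least 2. Combining the bounds, tw(G) = 2.

2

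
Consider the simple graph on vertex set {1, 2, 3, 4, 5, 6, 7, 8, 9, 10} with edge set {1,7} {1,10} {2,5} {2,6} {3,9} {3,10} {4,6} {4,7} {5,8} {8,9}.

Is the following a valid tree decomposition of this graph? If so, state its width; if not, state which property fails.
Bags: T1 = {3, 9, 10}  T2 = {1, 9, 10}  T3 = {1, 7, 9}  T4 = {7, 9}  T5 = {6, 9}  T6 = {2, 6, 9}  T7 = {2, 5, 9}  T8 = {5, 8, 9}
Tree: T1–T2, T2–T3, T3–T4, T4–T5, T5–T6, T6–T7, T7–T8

A tree decomposition must satisfy three properties: every vertex lies in some bag; for every edge, both endpoints lie together in some bag; and for every vertex, the bags containing it form a connected subtree. Here vertex 4 appears in no bag, so the decomposition is invalid.

No — vertex 4 appears in no bag.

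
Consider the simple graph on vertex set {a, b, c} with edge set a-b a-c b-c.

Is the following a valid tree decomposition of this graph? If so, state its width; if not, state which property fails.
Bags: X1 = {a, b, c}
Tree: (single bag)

Checking the three conditions: (i) the bags cover all of {a, b, c}; (ii) for each edge, some bag contains both endpoints; (iii) the bags containing any fixed vertex form a subtree. All hold, so the decomposition is valid with width 3 − 1 = 2.

Yes; width 2.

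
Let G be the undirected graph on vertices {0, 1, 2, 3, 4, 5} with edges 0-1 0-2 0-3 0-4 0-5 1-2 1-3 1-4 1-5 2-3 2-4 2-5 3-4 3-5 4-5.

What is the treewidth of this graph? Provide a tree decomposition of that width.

With just one bag of size 6, the width is 6 − 1 = 5, so tw(G) ≤ 5. For the lower bound, the 6 vertices {0, 1, 2, 3, 4, 5} are pairwise adjacent, and any tree decomposition puts a clique entirely inside one bag — forcing width ≥ 5. Hence tw(G) = 5 exactly.

Treewidth 5.
One optimal decomposition is:
Bags: B1 = {0, 1, 2, 3, 4, 5}
Tree: (single bag)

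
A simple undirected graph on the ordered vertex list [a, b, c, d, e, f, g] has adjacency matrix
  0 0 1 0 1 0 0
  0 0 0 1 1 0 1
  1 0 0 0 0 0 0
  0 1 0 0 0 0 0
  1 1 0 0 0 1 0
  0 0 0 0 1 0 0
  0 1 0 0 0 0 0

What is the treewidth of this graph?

A width-1 tree decomposition is:
Bags: B1 = {b, e}  B2 = {a, e}  B3 = {b, g}  B4 = {a, c}  B5 = {b, d}  B6 = {e, f}
Tree: B1–B2, B1–B3, B2–B4, B1–B5, B2–B6
Every bag has size at most 2, so the width is 2 − 1 = 1 and tw(G) ≤ 1. G has an edge, so its treewidth is at least 1. Combining the bounds, tw(G) = 1.

1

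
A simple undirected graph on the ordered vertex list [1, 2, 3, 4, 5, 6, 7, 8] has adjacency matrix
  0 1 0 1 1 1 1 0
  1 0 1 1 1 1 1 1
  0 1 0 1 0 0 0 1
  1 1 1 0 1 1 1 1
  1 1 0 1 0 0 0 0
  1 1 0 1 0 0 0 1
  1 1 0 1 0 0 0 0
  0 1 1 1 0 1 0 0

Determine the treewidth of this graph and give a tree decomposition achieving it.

Treewidth 3.
Bags: B1 = {1, 2, 4, 6}  B2 = {2, 4, 6, 8}  B3 = {1, 2, 4, 5}  B4 = {1, 2, 4, 7}  B5 = {2, 3, 4, 8}
Tree: B1–B2, B1–B3, B1–B4, B2–B5

The largest bag has 4 vertices, giving width 3; this decomposition certifies tw(G) ≤ 3. Conversely, {2, 3, 4, 8} is a clique of size 4, and the vertices of any clique must share a bag in every tree decomposition; so some bag has ≥ 4 vertices and tw(G) ≥ 3. The upper and lower bounds meet at 3, so that is the treewidth.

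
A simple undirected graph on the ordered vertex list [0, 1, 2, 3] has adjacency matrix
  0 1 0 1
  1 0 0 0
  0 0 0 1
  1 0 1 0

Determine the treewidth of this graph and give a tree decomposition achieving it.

Treewidth 1.
One optimal decomposition is:
Bags: B1 = {0, 3}  B2 = {0, 1}  B3 = {2, 3}
Tree: B1–B2, B1–B3

Each bag holds 2 vertices, so the decomposition has width 1, which upper-bounds the treewidth. Since G has at least one edge (e.g. 0–3), it is not an edgeless graph, so tw(G) ≥ 1. Therefore the treewidth is 1.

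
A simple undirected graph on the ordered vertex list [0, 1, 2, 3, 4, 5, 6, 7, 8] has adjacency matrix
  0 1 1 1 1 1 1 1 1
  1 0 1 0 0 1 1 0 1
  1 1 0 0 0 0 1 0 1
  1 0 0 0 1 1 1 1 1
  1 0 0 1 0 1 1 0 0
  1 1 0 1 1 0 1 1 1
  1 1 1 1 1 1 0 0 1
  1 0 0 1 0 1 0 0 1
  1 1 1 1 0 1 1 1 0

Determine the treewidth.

A width-4 tree decomposition is:
Bags: B1 = {0, 3, 5, 7, 8}  B2 = {0, 3, 5, 6, 8}  B3 = {0, 3, 4, 5, 6}  B4 = {0, 1, 5, 6, 8}  B5 = {0, 1, 2, 6, 8}
Tree: B1–B2, B2–B3, B2–B4, B4–B5
The largest bag has 5 vertices, giving width 4; this decomposition certifies tw(G) ≤ 4. Conversely, {0, 1, 2, 6, 8} is a clique of size 5, and the vertices of any clique must share a bag in every tree decomposition; so some bag has ≥ 5 vertices and tw(G) ≥ 4. Combining the bounds, tw(G) = 4.

4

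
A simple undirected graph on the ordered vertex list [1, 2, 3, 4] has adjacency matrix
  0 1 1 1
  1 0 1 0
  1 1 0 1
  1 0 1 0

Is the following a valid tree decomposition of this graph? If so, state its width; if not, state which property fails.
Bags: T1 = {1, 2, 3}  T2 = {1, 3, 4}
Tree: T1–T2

Yes; width 2.

Every vertex of G appears in some bag (union = {1, 2, 3, 4}); every edge is covered by a bag; and for each vertex v the set of bags containing v is connected in the bag tree. The decomposition is therefore valid. The largest bag has 3 vertices, so the width is 2.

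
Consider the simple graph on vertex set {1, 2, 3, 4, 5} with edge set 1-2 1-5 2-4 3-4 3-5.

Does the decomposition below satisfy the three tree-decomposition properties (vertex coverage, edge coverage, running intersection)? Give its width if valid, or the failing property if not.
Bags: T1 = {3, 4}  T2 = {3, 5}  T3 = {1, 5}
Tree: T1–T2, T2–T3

A tree decomposition must satisfy three properties: every vertex lies in some bag; for every edge, both endpoints lie together in some bag; and for every vertex, the bags containing it form a connected subtree. Here vertex 2 appears in no bag, so the decomposition is invalid.

No — vertex 2 appears in no bag.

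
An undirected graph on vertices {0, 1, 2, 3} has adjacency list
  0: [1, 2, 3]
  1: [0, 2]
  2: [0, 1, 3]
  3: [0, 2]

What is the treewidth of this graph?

2

A width-2 tree decomposition is:
Bags: B1 = {0, 2, 3}  B2 = {0, 1, 2}
Tree: B1–B2
Each bag holds 3 vertices, so the decomposition has width 2, which upper-bounds the treewidth. On the other hand G contains the 3-clique {0, 1, 2}. A clique must lie in a single bag of any decomposition, so no decomposition can have width below 2. Combining the bounds, tw(G) = 2.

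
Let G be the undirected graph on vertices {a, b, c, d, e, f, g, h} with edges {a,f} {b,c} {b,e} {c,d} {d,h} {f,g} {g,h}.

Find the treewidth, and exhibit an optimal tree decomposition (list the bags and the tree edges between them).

Treewidth 1.
One such decomposition:
Bags: B1 = {a, f}  B2 = {f, g}  B3 = {g, h}  B4 = {d, h}  B5 = {c, d}  B6 = {b, c}  B7 = {b, e}
Tree: B1–B2, B2–B3, B3–B4, B4–B5, B5–B6, B6–B7

The largest bag has 2 vertices, giving width 1; this decomposition certifies tw(G) ≤ 1. Any graph with an edge has treewidth ≥ 1, and G has the edge a–f. Hence tw(G) = 1 exactly.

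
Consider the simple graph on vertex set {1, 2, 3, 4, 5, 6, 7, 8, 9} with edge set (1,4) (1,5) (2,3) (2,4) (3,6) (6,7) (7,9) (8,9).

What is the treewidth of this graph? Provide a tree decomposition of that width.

Each bag holds 2 vertices, so the decomposition has width 1, which upper-bounds the treewidth. Any graph with an edge has treewidth ≥ 1, and G has the edge 5–1. Combining the bounds, tw(G) = 1.

Treewidth 1.
One such decomposition:
Bags: B1 = {1, 5}  B2 = {1, 4}  B3 = {2, 4}  B4 = {2, 3}  B5 = {3, 6}  B6 = {6, 7}  B7 = {7, 9}  B8 = {8, 9}
Tree: B1–B2, B2–B3, B3–B4, B4–B5, B5–B6, B6–B7, B7–B8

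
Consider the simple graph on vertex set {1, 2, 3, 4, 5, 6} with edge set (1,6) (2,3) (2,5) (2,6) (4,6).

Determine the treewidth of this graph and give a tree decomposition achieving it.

The largest bag has 2 vertices, giving width 1; this decomposition certifies tw(G) ≤ 1. G has an edge, so its treewidth is at least 1. Hence tw(G) = 1 exactly.

Treewidth 1.
One such decomposition:
Bags: B1 = {4, 6}  B2 = {2, 6}  B3 = {2, 3}  B4 = {2, 5}  B5 = {1, 6}
Tree: B1–B2, B2–B3, B2–B4, B1–B5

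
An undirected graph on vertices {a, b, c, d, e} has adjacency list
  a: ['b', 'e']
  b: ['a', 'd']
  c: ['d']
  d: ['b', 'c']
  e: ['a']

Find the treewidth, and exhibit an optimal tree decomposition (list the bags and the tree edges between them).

Treewidth 1.
One such decomposition:
Bags: B1 = {c, d}  B2 = {b, d}  B3 = {a, b}  B4 = {a, e}
Tree: B1–B2, B2–B3, B3–B4

Each bag holds 2 vertices, so the decomposition has width 1, which upper-bounds the treewidth. G has an edge, so its treewidth is at least 1. The upper and lower bounds meet at 1, so that is the treewidth.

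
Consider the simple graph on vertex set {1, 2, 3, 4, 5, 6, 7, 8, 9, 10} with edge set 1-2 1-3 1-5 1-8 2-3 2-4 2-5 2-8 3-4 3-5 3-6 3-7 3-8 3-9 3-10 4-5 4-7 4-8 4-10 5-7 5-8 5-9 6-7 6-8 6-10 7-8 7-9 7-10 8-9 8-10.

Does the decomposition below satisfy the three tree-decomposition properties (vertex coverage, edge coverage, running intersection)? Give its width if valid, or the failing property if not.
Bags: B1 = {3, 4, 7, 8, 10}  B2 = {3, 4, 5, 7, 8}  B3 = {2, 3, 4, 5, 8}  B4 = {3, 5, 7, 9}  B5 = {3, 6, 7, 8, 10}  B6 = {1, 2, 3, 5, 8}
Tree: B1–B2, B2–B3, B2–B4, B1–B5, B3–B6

A tree decomposition must satisfy three properties: every vertex lies in some bag; for every edge, both endpoints lie together in some bag; and for every vertex, the bags containing it form a connected subtree. Here edge (8,9) lies in no bag, so the decomposition is invalid.

No — edge (8,9) lies in no bag.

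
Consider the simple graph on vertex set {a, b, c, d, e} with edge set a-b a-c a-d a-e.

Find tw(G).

A width-1 tree decomposition is:
Bags: B1 = {a, b}  B2 = {a, e}  B3 = {a, c}  B4 = {a, d}
Tree: B1–B2, B1–B3, B3–B4
The largest bag has 2 vertices, giving width 1; this decomposition certifies tw(G) ≤ 1. Any graph with an edge has treewidth ≥ 1, and G has the edge a–b. The upper and lower bounds meet at 1, so that is the treewidth.

1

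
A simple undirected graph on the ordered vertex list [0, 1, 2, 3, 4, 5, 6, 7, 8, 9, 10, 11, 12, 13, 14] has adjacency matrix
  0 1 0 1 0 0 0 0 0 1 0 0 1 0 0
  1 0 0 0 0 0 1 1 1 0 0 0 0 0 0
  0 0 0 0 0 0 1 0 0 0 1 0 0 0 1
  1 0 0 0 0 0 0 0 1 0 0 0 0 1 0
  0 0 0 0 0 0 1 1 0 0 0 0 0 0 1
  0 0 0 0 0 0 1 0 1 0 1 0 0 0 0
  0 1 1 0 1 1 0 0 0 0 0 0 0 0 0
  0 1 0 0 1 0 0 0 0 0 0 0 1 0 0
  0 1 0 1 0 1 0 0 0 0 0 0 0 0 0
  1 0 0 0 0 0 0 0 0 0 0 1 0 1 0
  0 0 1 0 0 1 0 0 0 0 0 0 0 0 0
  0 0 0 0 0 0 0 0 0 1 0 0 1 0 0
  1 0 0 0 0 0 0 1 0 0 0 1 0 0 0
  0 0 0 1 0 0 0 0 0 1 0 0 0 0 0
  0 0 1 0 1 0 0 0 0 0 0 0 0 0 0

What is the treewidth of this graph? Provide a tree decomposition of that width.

Treewidth 3.
One such decomposition:
Bags: B1 = {3, 9, 11, 13}  B2 = {0, 3, 9, 11}  B3 = {0, 3, 11, 12}  B4 = {0, 3, 8, 12}  B5 = {0, 1, 8, 12}  B6 = {1, 7, 8, 12}  B7 = {1, 5, 7, 8}  B8 = {1, 5, 6, 7}  B9 = {4, 5, 6, 7}  B10 = {4, 5, 6, 10}  B11 = {2, 4, 6, 10}  B12 = {2, 4, 10, 14}
Tree: B1–B2, B2–B3, B3–B4, B4–B5, B5–B6, B6–B7, B7–B8, B8–B9, B9–B10, B10–B11, B11–B12

The largest bag has 4 vertices, giving width 3; this decomposition certifies tw(G) ≤ 3. For the lower bound: the 4 vertex sets {9,11,13}, {3}, {0}, {1,7,8,12} are disjoint, each induces a connected subgraph, and every pair is joined by at least one edge of G. Contracting each set to a single vertex therefore yields K_{4} as a minor, and since treewidth is minor-monotone, tw(G) ≥ tw(K_{4}) = 3. Hence tw(G) = 3 exactly.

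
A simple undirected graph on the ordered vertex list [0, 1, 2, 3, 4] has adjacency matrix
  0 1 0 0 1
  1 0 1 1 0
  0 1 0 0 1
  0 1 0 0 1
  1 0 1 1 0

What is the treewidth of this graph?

A width-2 tree decomposition is:
Bags: B1 = {0, 1, 4}  B2 = {1, 3, 4}  B3 = {1, 2, 4}
Tree: B1–B2, B2–B3
Each bag holds 3 vertices, so the decomposition has width 2, which upper-bounds the treewidth. The edges 1–0–4–3–1 form a cycle, so G is not a tree and its treewidth is at least 2. Hence tw(G) = 2 exactly.

2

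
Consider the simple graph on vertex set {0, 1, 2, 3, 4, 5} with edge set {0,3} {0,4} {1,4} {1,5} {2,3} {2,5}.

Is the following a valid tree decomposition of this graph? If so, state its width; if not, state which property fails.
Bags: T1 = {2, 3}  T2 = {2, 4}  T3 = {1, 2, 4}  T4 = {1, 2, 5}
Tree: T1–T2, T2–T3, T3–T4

A tree decomposition must satisfy three properties: every vertex lies in some bag; for every edge, both endpoints lie together in some bag; and for every vertex, the bags containing it form a connected subtree. Here vertex 0 appears in no bag, so the decomposition is invalid.

No — vertex 0 appears in no bag.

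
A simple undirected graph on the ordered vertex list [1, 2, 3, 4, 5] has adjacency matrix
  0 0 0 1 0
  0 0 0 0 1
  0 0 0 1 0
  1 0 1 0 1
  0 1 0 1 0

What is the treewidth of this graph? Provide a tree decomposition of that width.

Each bag holds 2 vertices, so the decomposition has width 1, which upper-bounds the treewidth. Any graph with an edge has treewidth ≥ 1, and G has the edge 5–4. Therefore the treewidth is 1.

Treewidth 1.
Bags: B1 = {4, 5}  B2 = {1, 4}  B3 = {2, 5}  B4 = {3, 4}
Tree: B1–B2, B1–B3, B2–B4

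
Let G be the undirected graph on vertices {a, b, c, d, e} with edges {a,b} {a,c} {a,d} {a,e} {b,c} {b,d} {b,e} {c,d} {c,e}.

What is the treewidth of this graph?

A width-3 tree decomposition is:
Bags: B1 = {a, b, c, d}  B2 = {a, b, c, e}
Tree: B1–B2
The largest bag has 4 vertices, giving width 3; this decomposition certifies tw(G) ≤ 3. For the lower bound, the 4 vertices {a, b, c, d} are pairwise adjacent, and any tree decomposition puts a clique entirely inside one bag — forcing width ≥ 3. Therefore the treewidth is 3.

3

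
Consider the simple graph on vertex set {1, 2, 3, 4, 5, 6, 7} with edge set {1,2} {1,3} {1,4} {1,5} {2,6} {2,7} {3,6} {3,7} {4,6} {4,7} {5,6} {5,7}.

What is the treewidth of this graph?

3

A width-3 tree decomposition is:
Bags: B1 = {1, 5, 6, 7}  B2 = {1, 3, 6, 7}  B3 = {1, 2, 6, 7}  B4 = {1, 4, 6, 7}
Tree: B1–B2, B2–B3, B3–B4
Each bag holds 4 vertices, so the decomposition has width 3, which upper-bounds the treewidth. For the lower bound: the 4 vertex sets {5,6}, {3,7}, {1}, {2} are disjoint, each induces a connected subgraph, and every pair is joined by at least one edge of G. Contracting each set to a single vertex therefore yields K_{4} as a minor, and since treewidth is minor-monotone, tw(G) ≥ tw(K_{4}) = 3. Hence tw(G) = 3 exactly.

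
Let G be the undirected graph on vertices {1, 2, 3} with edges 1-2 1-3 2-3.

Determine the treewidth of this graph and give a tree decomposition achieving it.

With just one bag of size 3, the width is 3 − 1 = 2, so tw(G) ≤ 2. On the other hand G contains the 3-clique {1, 2, 3}. A clique must lie in a single bag of any decomposition, so no decomposition can have width below 2. Hence tw(G) = 2 exactly.

Treewidth 2.
One such decomposition:
Bags: B1 = {1, 2, 3}
Tree: (single bag)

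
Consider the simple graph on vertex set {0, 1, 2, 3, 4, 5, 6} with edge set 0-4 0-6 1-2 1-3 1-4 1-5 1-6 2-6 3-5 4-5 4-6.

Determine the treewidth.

2

A width-2 tree decomposition is:
Bags: B1 = {1, 4, 6}  B2 = {0, 4, 6}  B3 = {1, 4, 5}  B4 = {1, 3, 5}  B5 = {1, 2, 6}
Tree: B1–B2, B1–B3, B3–B4, B1–B5
Each bag holds 3 vertices, so the decomposition has width 2, which upper-bounds the treewidth. For the lower bound, the 3 vertices {0, 4, 6} are pairwise adjacent, and any tree decomposition puts a clique entirely inside one bag — forcing width ≥ 2. Hence tw(G) = 2 exactly.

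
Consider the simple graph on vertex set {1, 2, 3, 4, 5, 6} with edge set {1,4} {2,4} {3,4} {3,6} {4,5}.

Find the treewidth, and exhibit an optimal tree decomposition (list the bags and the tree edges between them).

Treewidth 1.
One optimal decomposition is:
Bags: B1 = {1, 4}  B2 = {4, 5}  B3 = {3, 4}  B4 = {3, 6}  B5 = {2, 4}
Tree: B1–B2, B1–B3, B3–B4, B1–B5

Each bag holds 2 vertices, so the decomposition has width 1, which upper-bounds the treewidth. Since G has at least one edge (e.g. 4–1), it is not an edgeless graph, so tw(G) ≥ 1. Combining the bounds, tw(G) = 1.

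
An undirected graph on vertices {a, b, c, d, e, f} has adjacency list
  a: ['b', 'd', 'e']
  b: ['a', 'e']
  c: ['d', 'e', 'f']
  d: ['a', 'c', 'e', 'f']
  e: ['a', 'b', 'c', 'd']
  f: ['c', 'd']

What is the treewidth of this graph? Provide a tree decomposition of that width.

Treewidth 2.
One optimal decomposition is:
Bags: B1 = {a, d, e}  B2 = {a, b, e}  B3 = {c, d, e}  B4 = {c, d, f}
Tree: B1–B2, B1–B3, B3–B4

Every bag has size at most 3, so the width is 3 − 1 = 2 and tw(G) ≤ 2. On the other hand G contains the 3-clique {c, d, e}. A clique must lie in a single bag of any decomposition, so no decomposition can have width below 2. The upper and lower bounds meet at 2, so that is the treewidth.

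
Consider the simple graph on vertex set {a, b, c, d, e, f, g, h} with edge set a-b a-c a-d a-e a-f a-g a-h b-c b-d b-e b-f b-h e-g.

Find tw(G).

2

A width-2 tree decomposition is:
Bags: B1 = {a, b, h}  B2 = {a, b, e}  B3 = {a, b, f}  B4 = {a, b, d}  B5 = {a, e, g}  B6 = {a, b, c}
Tree: B1–B2, B1–B3, B1–B4, B2–B5, B3–B6
Each bag holds 3 vertices, so the decomposition has width 2, which upper-bounds the treewidth. For the lower bound, the 3 vertices {a, e, g} are pairwise adjacent, and any tree decomposition puts a clique entirely inside one bag — forcing width ≥ 2. Therefore the treewidth is 2.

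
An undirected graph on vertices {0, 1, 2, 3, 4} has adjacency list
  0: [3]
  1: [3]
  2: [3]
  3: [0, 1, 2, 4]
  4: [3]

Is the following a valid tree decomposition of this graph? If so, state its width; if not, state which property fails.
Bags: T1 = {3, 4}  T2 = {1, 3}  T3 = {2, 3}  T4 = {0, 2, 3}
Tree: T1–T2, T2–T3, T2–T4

No — bags containing vertex 2 are not connected in the tree.

A tree decomposition must satisfy three properties: every vertex lies in some bag; for every edge, both endpoints lie together in some bag; and for every vertex, the bags containing it form a connected subtree. Here bags containing vertex 2 are not connected in the tree, so the decomposition is invalid.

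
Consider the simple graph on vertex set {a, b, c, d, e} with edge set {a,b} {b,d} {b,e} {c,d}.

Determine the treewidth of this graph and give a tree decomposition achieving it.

The largest bag has 2 vertices, giving width 1; this decomposition certifies tw(G) ≤ 1. Since G has at least one edge (e.g. e–b), it is not an edgeless graph, so tw(G) ≥ 1. Combining the bounds, tw(G) = 1.

Treewidth 1.
One such decomposition:
Bags: B1 = {b, e}  B2 = {b, d}  B3 = {a, b}  B4 = {c, d}
Tree: B1–B2, B2–B3, B2–B4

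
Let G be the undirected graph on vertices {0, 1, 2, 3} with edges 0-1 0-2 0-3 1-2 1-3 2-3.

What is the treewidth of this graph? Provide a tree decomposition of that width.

Treewidth 3.
Bags: B1 = {0, 1, 2, 3}
Tree: (single bag)

A single bag containing all 4 vertices is trivially a valid decomposition of width 3. For the lower bound, the 4 vertices {0, 1, 2, 3} are pairwise adjacent, and any tree decomposition puts a clique entirely inside one bag — forcing width ≥ 3. Hence tw(G) = 3 exactly.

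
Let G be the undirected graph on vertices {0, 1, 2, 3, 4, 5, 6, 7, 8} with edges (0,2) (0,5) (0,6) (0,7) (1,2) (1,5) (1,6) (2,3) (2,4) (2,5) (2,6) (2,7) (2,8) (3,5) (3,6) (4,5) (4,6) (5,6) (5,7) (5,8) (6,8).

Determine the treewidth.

A width-3 tree decomposition is:
Bags: B1 = {0, 2, 5, 6}  B2 = {2, 4, 5, 6}  B3 = {1, 2, 5, 6}  B4 = {0, 2, 5, 7}  B5 = {2, 5, 6, 8}  B6 = {2, 3, 5, 6}
Tree: B1–B2, B1–B3, B1–B4, B3–B5, B5–B6
The largest bag has 4 vertices, giving width 3; this decomposition certifies tw(G) ≤ 3. Conversely, {0, 2, 5, 6} is a clique of size 4, and the vertices of any clique must share a bag in every tree decomposition; so some bag has ≥ 4 vertices and tw(G) ≥ 3. The upper and lower bounds meet at 3, so that is the treewidth.

3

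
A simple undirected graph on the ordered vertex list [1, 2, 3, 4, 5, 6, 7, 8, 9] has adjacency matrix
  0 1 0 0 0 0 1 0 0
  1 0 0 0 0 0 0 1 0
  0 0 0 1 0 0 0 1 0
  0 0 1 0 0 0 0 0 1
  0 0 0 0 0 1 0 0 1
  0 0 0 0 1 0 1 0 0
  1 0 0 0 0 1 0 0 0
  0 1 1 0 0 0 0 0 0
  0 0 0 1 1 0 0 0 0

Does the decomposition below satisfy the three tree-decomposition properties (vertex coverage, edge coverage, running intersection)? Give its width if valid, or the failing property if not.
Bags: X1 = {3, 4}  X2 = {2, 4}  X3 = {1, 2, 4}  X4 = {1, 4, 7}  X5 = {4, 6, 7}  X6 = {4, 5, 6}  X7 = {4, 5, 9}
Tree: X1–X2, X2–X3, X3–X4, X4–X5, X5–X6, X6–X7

No — vertex 8 appears in no bag.

A tree decomposition must satisfy three properties: every vertex lies in some bag; for every edge, both endpoints lie together in some bag; and for every vertex, the bags containing it form a connected subtree. Here vertex 8 appears in no bag, so the decomposition is invalid.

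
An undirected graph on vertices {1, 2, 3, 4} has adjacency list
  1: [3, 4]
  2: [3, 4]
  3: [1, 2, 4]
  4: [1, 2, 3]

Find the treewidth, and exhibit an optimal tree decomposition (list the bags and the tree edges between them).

Treewidth 2.
One optimal decomposition is:
Bags: B1 = {2, 3, 4}  B2 = {1, 3, 4}
Tree: B1–B2

Every bag has size at most 3, so the width is 3 − 1 = 2 and tw(G) ≤ 2. On the other hand G contains the 3-clique {1, 3, 4}. A clique must lie in a single bag of any decomposition, so no decomposition can have width below 2. The upper and lower bounds meet at 2, so that is the treewidth.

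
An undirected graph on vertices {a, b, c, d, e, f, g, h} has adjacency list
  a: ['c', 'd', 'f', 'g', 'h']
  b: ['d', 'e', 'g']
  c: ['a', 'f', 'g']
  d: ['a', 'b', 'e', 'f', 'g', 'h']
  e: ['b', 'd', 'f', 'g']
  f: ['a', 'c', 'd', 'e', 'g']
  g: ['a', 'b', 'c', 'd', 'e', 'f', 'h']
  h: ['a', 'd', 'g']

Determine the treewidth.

3

A width-3 tree decomposition is:
Bags: B1 = {a, c, f, g}  B2 = {a, d, f, g}  B3 = {d, e, f, g}  B4 = {b, d, e, g}  B5 = {a, d, g, h}
Tree: B1–B2, B2–B3, B3–B4, B2–B5
Each bag holds 4 vertices, so the decomposition has width 3, which upper-bounds the treewidth. On the other hand G contains the 4-clique {a, d, g, h}. A clique must lie in a single bag of any decomposition, so no decomposition can have width below 3. Hence tw(G) = 3 exactly.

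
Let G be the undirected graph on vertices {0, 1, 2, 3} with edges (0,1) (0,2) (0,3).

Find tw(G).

1

A width-1 tree decomposition is:
Bags: B1 = {0, 2}  B2 = {0, 3}  B3 = {0, 1}
Tree: B1–B2, B1–B3
The largest bag has 2 vertices, giving width 1; this decomposition certifies tw(G) ≤ 1. G has an edge, so its treewidth is at least 1. Combining the bounds, tw(G) = 1.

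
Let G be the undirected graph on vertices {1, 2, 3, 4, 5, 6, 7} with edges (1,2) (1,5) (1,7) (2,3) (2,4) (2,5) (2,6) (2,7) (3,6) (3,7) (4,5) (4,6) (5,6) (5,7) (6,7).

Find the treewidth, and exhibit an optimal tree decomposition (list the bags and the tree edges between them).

Every bag has size at most 4, so the width is 4 − 1 = 3 and tw(G) ≤ 3. On the other hand G contains the 4-clique {2, 3, 6, 7}. A clique must lie in a single bag of any decomposition, so no decomposition can have width below 3. Combining the bounds, tw(G) = 3.

Treewidth 3.
One such decomposition:
Bags: B1 = {2, 5, 6, 7}  B2 = {2, 3, 6, 7}  B3 = {1, 2, 5, 7}  B4 = {2, 4, 5, 6}
Tree: B1–B2, B1–B3, B1–B4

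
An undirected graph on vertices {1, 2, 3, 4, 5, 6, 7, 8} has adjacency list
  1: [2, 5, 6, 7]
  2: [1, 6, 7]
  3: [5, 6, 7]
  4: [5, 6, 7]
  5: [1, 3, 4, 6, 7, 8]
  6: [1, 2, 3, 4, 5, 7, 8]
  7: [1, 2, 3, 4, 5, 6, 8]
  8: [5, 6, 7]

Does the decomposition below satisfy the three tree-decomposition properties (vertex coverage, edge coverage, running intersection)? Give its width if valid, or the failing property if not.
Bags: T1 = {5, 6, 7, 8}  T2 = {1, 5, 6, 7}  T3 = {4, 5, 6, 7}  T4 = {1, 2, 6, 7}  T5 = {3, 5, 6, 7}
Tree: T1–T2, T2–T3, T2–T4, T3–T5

Checking the three conditions: (i) the bags cover all of {1, 2, 3, 4, 5, 6, 7, 8}; (ii) for each edge, some bag contains both endpoints; (iii) the bags containing any fixed vertex form a subtree. All hold, so the decomposition is valid with width 4 − 1 = 3.

Yes; width 3.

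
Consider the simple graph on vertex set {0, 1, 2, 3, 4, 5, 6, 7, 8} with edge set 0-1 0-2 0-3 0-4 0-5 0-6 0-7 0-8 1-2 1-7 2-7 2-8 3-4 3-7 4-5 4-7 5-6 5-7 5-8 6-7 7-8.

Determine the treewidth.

A width-3 tree decomposition is:
Bags: B1 = {0, 2, 7, 8}  B2 = {0, 1, 2, 7}  B3 = {0, 5, 7, 8}  B4 = {0, 5, 6, 7}  B5 = {0, 4, 5, 7}  B6 = {0, 3, 4, 7}
Tree: B1–B2, B1–B3, B3–B4, B4–B5, B5–B6
The largest bag has 4 vertices, giving width 3; this decomposition certifies tw(G) ≤ 3. Conversely, {0, 1, 2, 7} is a clique of size 4, and the vertices of any clique must share a bag in every tree decomposition; so some bag has ≥ 4 vertices and tw(G) ≥ 3. Therefore the treewidth is 3.

3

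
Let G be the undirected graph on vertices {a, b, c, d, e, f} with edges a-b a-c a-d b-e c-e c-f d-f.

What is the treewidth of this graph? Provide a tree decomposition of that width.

Each bag holds 3 vertices, so the decomposition has width 2, which upper-bounds the treewidth. For the lower bound, G contains the cycle b–e–c–a–b, so G is not a forest; only forests have treewidth ≤ 1, hence tw(G) ≥ 2. Combining the bounds, tw(G) = 2.

Treewidth 2.
One optimal decomposition is:
Bags: B1 = {a, b, e}  B2 = {a, c, e}  B3 = {a, c, d}  B4 = {c, d, f}
Tree: B1–B2, B2–B3, B3–B4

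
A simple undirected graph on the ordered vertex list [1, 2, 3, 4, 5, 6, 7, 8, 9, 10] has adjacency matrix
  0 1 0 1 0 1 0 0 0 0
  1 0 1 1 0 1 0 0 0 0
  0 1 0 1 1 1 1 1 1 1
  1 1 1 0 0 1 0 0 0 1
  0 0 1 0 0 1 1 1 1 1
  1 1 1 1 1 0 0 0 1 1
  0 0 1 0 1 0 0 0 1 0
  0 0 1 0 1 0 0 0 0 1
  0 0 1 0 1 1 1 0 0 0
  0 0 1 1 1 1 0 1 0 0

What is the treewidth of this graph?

A width-3 tree decomposition is:
Bags: B1 = {2, 3, 4, 6}  B2 = {3, 4, 6, 10}  B3 = {3, 5, 6, 10}  B4 = {1, 2, 4, 6}  B5 = {3, 5, 6, 9}  B6 = {3, 5, 8, 10}  B7 = {3, 5, 7, 9}
Tree: B1–B2, B2–B3, B1–B4, B3–B5, B3–B6, B5–B7
Each bag holds 4 vertices, so the decomposition has width 3, which upper-bounds the treewidth. For the lower bound, the 4 vertices {1, 2, 4, 6} are pairwise adjacent, and any tree decomposition puts a clique entirely inside one bag — forcing width ≥ 3. The upper and lower bounds meet at 3, so that is the treewidth.

3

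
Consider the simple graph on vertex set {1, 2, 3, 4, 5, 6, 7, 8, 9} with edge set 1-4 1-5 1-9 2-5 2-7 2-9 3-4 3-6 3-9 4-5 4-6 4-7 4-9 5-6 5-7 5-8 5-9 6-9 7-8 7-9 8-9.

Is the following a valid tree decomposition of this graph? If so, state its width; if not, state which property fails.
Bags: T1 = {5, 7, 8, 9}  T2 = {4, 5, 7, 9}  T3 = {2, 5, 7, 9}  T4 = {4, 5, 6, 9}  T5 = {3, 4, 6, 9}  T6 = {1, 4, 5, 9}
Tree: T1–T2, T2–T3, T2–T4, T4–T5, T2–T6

Vertex coverage: the bags together contain {1, 2, 3, 4, 5, 6, 7, 8, 9}, the full vertex set. Edge coverage: each edge of G has both endpoints in at least one bag. Running intersection: for every vertex, the bags containing it form a connected subtree. All three properties hold, so this is a valid tree decomposition of width max|bag| − 1 = 3, and hence tw(G) ≤ 3.

Yes; width 3.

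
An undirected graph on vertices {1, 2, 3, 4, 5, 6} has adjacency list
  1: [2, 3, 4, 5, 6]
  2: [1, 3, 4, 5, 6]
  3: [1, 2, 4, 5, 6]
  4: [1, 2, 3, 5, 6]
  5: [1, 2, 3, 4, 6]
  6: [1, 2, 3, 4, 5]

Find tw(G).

5

A width-5 tree decomposition is:
Bags: B1 = {1, 2, 3, 4, 5, 6}
Tree: (single bag)
A single bag containing all 6 vertices is trivially a valid decomposition of width 5. For the lower bound, the 6 vertices {1, 2, 3, 4, 5, 6} are pairwise adjacent, and any tree decomposition puts a clique entirely inside one bag — forcing width ≥ 5. The upper and lower bounds meet at 5, so that is the treewidth.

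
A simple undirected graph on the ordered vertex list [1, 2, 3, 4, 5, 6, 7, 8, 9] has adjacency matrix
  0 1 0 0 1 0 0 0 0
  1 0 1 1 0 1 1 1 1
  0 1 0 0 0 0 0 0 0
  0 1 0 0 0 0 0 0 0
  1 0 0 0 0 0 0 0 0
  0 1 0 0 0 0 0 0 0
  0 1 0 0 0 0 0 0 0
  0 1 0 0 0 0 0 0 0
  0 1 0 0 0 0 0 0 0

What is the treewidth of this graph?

A width-1 tree decomposition is:
Bags: B1 = {1, 2}  B2 = {2, 6}  B3 = {2, 8}  B4 = {1, 5}  B5 = {2, 4}  B6 = {2, 3}  B7 = {2, 9}  B8 = {2, 7}
Tree: B1–B2, B2–B3, B1–B4, B1–B5, B1–B6, B1–B7, B3–B8
Every bag has size at most 2, so the width is 2 − 1 = 1 and tw(G) ≤ 1. G has an edge, so its treewidth is at least 1. Therefore the treewidth is 1.

1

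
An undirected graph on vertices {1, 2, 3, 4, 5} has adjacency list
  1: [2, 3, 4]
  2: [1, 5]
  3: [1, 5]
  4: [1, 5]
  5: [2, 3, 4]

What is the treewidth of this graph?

2

A width-2 tree decomposition is:
Bags: B1 = {1, 3, 5}  B2 = {1, 2, 5}  B3 = {1, 4, 5}
Tree: B1–B2, B2–B3
The largest bag has 3 vertices, giving width 2; this decomposition certifies tw(G) ≤ 2. For the lower bound, G contains the cycle 3–1–2–5–3, so G is not a forest; only forests have treewidth ≤ 1, hence tw(G) ≥ 2. Therefore the treewidth is 2.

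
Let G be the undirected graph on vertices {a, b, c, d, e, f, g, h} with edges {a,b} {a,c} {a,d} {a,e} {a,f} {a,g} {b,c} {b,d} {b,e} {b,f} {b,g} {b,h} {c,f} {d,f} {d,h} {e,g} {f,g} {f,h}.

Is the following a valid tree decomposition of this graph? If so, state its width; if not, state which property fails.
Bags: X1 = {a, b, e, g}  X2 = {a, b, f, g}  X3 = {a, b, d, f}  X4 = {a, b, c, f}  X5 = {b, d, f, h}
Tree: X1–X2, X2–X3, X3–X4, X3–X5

Yes; width 3.

Every vertex of G appears in some bag (union = {a, b, c, d, e, f, g, h}); every edge is covered by a bag; and for each vertex v the set of bags containing v is connected in the bag tree. The decomposition is therefore valid. The largest bag has 4 vertices, so the width is 3.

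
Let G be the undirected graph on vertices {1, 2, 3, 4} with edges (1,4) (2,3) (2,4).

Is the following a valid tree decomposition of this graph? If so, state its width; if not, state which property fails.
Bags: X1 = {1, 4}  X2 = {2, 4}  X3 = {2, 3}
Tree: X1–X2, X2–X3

Yes; width 1.

Checking the three conditions: (i) the bags cover all of {1, 2, 3, 4}; (ii) for each edge, some bag contains both endpoints; (iii) the bags containing any fixed vertex form a subtree. All hold, so the decomposition is valid with width 2 − 1 = 1.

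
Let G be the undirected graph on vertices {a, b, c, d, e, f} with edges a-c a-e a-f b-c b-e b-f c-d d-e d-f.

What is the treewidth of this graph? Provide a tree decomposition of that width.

The largest bag has 4 vertices, giving width 3; this decomposition certifies tw(G) ≤ 3. For the lower bound: the 4 vertex sets {d,f}, {b,e}, {a}, {c} are disjoint, each induces a connected subgraph, and every pair is joined by at least one edge of G. Contracting each set to a single vertex therefore yields K_{4} as a minor, and since treewidth is minor-monotone, tw(G) ≥ tw(K_{4}) = 3. Hence tw(G) = 3 exactly.

Treewidth 3.
One such decomposition:
Bags: B1 = {a, b, d, f}  B2 = {a, b, d, e}  B3 = {a, b, c, d}
Tree: B1–B2, B2–B3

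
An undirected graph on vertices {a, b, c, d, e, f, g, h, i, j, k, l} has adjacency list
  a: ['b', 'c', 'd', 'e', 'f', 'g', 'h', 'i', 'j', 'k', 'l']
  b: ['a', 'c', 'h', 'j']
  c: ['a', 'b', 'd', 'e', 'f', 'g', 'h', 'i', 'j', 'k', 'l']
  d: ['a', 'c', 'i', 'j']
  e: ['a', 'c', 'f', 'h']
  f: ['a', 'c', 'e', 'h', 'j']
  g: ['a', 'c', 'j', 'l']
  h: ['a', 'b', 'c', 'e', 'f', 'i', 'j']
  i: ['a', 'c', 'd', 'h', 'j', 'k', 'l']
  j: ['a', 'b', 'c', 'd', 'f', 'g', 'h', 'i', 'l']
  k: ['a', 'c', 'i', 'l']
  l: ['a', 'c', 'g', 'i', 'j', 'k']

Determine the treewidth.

A width-4 tree decomposition is:
Bags: B1 = {a, c, h, i, j}  B2 = {a, c, d, i, j}  B3 = {a, c, i, j, l}  B4 = {a, c, f, h, j}  B5 = {a, c, g, j, l}  B6 = {a, c, i, k, l}  B7 = {a, b, c, h, j}  B8 = {a, c, e, f, h}
Tree: B1–B2, B1–B3, B1–B4, B3–B5, B3–B6, B1–B7, B4–B8
The largest bag has 5 vertices, giving width 4; this decomposition certifies tw(G) ≤ 4. Conversely, {a, c, d, i, j} is a clique of size 5, and the vertices of any clique must share a bag in every tree decomposition; so some bag has ≥ 5 vertices and tw(G) ≥ 4. Hence tw(G) = 4 exactly.

4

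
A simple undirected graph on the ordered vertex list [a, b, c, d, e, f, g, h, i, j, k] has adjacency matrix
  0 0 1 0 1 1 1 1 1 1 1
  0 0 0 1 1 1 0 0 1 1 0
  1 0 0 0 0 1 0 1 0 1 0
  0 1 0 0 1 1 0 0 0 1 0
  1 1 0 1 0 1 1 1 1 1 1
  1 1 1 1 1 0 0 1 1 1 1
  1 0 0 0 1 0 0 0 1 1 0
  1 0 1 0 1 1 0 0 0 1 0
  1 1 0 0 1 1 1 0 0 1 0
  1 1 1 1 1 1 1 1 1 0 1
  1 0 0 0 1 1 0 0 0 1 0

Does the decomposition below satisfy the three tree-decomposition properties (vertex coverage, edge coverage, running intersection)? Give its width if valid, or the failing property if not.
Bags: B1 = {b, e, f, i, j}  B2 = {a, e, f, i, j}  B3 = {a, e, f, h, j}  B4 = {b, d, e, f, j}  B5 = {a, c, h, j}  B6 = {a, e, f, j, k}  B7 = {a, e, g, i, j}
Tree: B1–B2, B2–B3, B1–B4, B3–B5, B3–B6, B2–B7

No — edge (f,c) lies in no bag.

A tree decomposition must satisfy three properties: every vertex lies in some bag; for every edge, both endpoints lie together in some bag; and for every vertex, the bags containing it form a connected subtree. Here edge (f,c) lies in no bag, so the decomposition is invalid.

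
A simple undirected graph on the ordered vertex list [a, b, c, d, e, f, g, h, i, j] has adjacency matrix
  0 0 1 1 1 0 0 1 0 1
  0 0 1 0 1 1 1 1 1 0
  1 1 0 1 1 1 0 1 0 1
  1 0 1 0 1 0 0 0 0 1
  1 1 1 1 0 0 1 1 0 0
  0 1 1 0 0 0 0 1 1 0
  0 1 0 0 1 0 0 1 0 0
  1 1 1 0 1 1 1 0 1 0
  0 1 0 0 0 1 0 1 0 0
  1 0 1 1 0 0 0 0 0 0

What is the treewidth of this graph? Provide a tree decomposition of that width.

Treewidth 3.
Bags: B1 = {a, c, e, h}  B2 = {a, c, d, e}  B3 = {b, c, e, h}  B4 = {b, e, g, h}  B5 = {a, c, d, j}  B6 = {b, c, f, h}  B7 = {b, f, h, i}
Tree: B1–B2, B1–B3, B3–B4, B2–B5, B3–B6, B6–B7

Each bag holds 4 vertices, so the decomposition has width 3, which upper-bounds the treewidth. For the lower bound, the 4 vertices {a, c, d, j} are pairwise adjacent, and any tree decomposition puts a clique entirely inside one bag — forcing width ≥ 3. Therefore the treewidth is 3.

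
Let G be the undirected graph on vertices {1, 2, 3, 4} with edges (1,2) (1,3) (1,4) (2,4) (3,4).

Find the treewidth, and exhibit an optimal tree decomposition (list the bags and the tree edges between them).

Every bag has size at most 3, so the width is 3 − 1 = 2 and tw(G) ≤ 2. On the other hand G contains the 3-clique {1, 2, 4}. A clique must lie in a single bag of any decomposition, so no decomposition can have width below 2. Hence tw(G) = 2 exactly.

Treewidth 2.
One optimal decomposition is:
Bags: B1 = {1, 2, 4}  B2 = {1, 3, 4}
Tree: B1–B2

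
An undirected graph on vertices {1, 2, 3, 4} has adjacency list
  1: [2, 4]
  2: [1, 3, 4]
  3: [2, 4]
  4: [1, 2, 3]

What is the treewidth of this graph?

A width-2 tree decomposition is:
Bags: B1 = {1, 2, 4}  B2 = {2, 3, 4}
Tree: B1–B2
The largest bag has 3 vertices, giving width 2; this decomposition certifies tw(G) ≤ 2. On the other hand G contains the 3-clique {1, 2, 4}. A clique must lie in a single bag of any decomposition, so no decomposition can have width below 2. The upper and lower bounds meet at 2, so that is the treewidth.

2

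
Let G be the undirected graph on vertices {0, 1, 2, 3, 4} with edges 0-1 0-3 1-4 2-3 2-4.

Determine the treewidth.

A width-2 tree decomposition is:
Bags: B1 = {2, 3, 4}  B2 = {0, 3, 4}  B3 = {0, 1, 4}
Tree: B1–B2, B2–B3
The largest bag has 3 vertices, giving width 2; this decomposition certifies tw(G) ≤ 2. For the lower bound, G contains the cycle 4–2–3–0–1–4, so G is not a forest; only forests have treewidth ≤ 1, hence tw(G) ≥ 2. Hence tw(G) = 2 exactly.

2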